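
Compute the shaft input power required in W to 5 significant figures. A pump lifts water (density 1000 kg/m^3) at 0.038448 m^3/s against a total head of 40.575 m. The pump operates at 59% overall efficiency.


Approach: apply hydraulic power then efficiency conversion, P = rho*g*Q*H; P_in = P/eta.
Step 1 — hydraulic power (P = rho*g*Q*H):
  P = 1000 * 9.81 * 0.038448 * 40.575 = 15303.87 W
Step 2 — input power: P_in = P/eta = 15303.87 / 0.59 = 25939 W
Therefore the shaft input power required = 25939 W.


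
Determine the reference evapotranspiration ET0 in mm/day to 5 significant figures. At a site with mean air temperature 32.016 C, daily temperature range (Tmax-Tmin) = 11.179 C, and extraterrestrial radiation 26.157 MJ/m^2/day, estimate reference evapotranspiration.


Approach: apply the Hargreaves-Samani method, ET0 = 0.0023*(Tmean+17.8)*sqrt(Tmax-Tmin)*0.408*Ra.
ET0 = 0.0023*(32.016+17.8)*sqrt(11.179)*0.408*26.157 = 4.0883 mm/day
Therefore the reference evapotranspiration ET0 = 4.0883 mm/day.


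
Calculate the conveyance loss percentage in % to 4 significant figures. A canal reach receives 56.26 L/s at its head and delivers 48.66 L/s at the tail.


Approach: apply the conveyance loss ratio, loss% = ((Q_head - Q_tail)/Q_head)*100.
loss = ((56.26 - 48.66)/56.26)*100 = 13.51 %
Therefore the conveyance loss percentage = 13.51 %.


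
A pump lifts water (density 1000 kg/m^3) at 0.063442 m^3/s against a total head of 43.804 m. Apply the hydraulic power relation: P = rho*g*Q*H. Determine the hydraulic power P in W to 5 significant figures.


P = 1000 * 9.81 * 0.063442 * 43.804 = 27262 W
Therefore the hydraulic power P = 27262 W.


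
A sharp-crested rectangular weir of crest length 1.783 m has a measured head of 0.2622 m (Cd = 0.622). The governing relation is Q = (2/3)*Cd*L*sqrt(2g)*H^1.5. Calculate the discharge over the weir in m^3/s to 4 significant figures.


Q = (2/3)*0.622*1.783*sqrt(2*9.81)*0.2622^1.5 = 0.4397 m^3/s
Therefore the discharge over the weir = 0.4397 m^3/s.


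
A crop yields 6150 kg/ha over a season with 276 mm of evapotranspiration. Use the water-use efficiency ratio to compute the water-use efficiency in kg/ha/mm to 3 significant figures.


Approach: apply the water-use efficiency ratio, WUE = yield/ET.
WUE = 6150 / 276 = 22.3 kg/ha/mm
Therefore the water-use efficiency = 22.3 kg/ha/mm.


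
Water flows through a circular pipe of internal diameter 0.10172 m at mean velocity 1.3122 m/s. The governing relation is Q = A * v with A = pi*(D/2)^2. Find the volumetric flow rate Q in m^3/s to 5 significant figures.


A = pi*(0.10172/2)^2 = 0.008126482 m^2
Q = 0.008126482 * 1.3122 = 0.010664 m^3/s
Therefore the volumetric flow rate Q = 0.010664 m^3/s.


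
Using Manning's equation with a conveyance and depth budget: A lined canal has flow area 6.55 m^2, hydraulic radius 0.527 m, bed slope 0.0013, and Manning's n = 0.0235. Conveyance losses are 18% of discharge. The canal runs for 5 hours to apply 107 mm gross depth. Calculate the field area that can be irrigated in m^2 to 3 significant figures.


Approach: apply Manning's equation with a conveyance and depth budget, Q = (1/n)*A*R^(2/3)*S^(1/2); Q_field = Q*(1-loss); Area = Q_field*t/(d/1000).
Step 1 — canal discharge (Manning's equation):
  Q = (1/0.0235) * 6.55 * 0.527^(2/3) * 0.0013^(1/2) = 6.5567 m^3/s
Step 2 — delivered flow: Q_field = 6.5567*(1 - 18/100) = 5.3765 m^3/s
Step 3 — volume delivered: V = 5.3765 * 5*3600 = 96777 m^3
Step 4 — area served: A = V / (depth/1000) = 96777 / 0.107 = 904000 m^2
Therefore the field area that can be irrigated = 904000 m^2.


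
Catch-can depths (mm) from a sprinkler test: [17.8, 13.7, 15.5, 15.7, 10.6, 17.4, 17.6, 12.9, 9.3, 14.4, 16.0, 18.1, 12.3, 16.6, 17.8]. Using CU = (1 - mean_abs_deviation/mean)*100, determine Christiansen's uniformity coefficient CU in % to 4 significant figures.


mean = 15.0467 mm
mean |d_i - mean| = 2.27733 mm
CU = (1 - 2.27733/15.0467)*100 = 84.86 %
Therefore Christiansen's uniformity coefficient CU = 84.86 %.


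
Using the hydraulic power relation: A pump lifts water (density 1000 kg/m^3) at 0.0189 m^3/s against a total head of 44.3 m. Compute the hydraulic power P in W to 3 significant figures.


Approach: apply the hydraulic power relation, P = rho*g*Q*H.
P = 1000 * 9.81 * 0.0189 * 44.3 = 8210 W
Therefore the hydraulic power P = 8210 W.


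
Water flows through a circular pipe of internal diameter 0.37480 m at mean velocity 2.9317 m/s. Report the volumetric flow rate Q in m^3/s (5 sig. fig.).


Approach: apply the continuity equation for pipe flow, Q = A * v with A = pi*(D/2)^2.
A = pi*(0.37480/2)^2 = 0.1103288 m^2
Q = 0.1103288 * 2.9317 = 0.32345 m^3/s
Therefore the volumetric flow rate Q = 0.32345 m^3/s.


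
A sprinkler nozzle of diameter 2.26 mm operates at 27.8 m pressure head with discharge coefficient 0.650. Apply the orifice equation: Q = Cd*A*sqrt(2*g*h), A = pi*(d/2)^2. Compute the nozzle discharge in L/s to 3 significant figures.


A = pi*(2.26e-3/2)^2 = 4.0115e-06 m^2
Q = 0.650 * 4.0115e-06 * sqrt(2*9.81*27.8) * 1000 = 0.0609 L/s
Therefore the nozzle discharge = 0.0609 L/s.


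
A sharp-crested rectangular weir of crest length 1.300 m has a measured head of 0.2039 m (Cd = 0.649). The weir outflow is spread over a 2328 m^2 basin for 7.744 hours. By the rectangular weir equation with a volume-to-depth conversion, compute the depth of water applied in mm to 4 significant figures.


Approach: apply the rectangular weir equation with a volume-to-depth conversion, Q = (2/3)*Cd*L*sqrt(2g)*H^1.5; d = Q*t/A * 1000.
Step 1 — weir discharge:
  Q = (2/3)*0.649*1.300*sqrt(2*9.81)*0.2039^1.5 = 0.229389 m^3/s
Step 2 — volume: V = 0.229389 * 7.744*3600 = 6394.99 m^3
Step 3 — depth: d = V/A * 1000 = 6394.99/2328 * 1000 = 2747 mm
Therefore the depth of water applied = 2747 mm.


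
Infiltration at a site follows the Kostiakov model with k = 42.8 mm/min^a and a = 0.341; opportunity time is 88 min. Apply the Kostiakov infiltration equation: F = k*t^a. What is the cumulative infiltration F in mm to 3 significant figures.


F = 42.8 * 88^0.341 = 197 mm
Therefore the cumulative infiltration F = 197 mm.


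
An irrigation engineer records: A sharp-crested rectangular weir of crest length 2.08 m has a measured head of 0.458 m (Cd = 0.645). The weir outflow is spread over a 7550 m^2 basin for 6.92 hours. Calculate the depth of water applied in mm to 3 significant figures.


Approach: apply the rectangular weir equation with a volume-to-depth conversion, Q = (2/3)*Cd*L*sqrt(2g)*H^1.5; d = Q*t/A * 1000.
Step 1 — weir discharge:
  Q = (2/3)*0.645*2.08*sqrt(2*9.81)*0.458^1.5 = 1.2279 m^3/s
Step 2 — volume: V = 1.2279 * 6.92*3600 = 30591 m^3
Step 3 — depth: d = V/A * 1000 = 30591/7550 * 1000 = 4050 mm
Therefore the depth of water applied = 4050 mm.


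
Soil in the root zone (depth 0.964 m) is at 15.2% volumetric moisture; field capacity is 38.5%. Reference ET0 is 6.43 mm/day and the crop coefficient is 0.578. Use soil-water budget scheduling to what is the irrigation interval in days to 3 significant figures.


Approach: apply soil-water budget scheduling, SMD = (FC-theta)/100*depth*1000; ETc = ET0*Kc; interval = SMD/ETc.
Step 1 — soil moisture deficit:
  SMD = (38.5 - 15.2)/100 * 0.964 * 1000 = 224.61 mm
Step 2 — daily crop ET (ETc = ET0*Kc):
  ETc = 6.43 * 0.578 = 3.7165 mm/day
Step 3 — irrigation interval (SMD/ETc):
  interval = 224.61 / 3.7165 = 60.4 days
Therefore the irrigation interval = 60.4 days.


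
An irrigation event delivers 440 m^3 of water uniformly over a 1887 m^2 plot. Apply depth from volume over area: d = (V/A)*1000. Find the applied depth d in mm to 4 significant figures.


d = (440 / 1887) * 1000 = 233.2 mm
Therefore the applied depth d = 233.2 mm.


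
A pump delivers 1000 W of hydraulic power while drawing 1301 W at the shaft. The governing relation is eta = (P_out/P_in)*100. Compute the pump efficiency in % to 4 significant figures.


eta = (1000 / 1301) * 100 = 76.86 %
Therefore the pump efficiency = 76.86 %.


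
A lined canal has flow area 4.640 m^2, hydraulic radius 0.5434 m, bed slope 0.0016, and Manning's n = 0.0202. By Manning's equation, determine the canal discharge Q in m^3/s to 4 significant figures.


Approach: apply Manning's equation, Q = (1/n)*A*R^(2/3)*S^(1/2).
Q = (1/0.0202) * 4.640 * 0.5434^(2/3) * 0.0016^(1/2) = 6.118 m^3/s
Therefore the canal discharge Q = 6.118 m^3/s.


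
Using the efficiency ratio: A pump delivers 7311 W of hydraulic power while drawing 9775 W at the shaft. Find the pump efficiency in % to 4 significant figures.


Approach: apply the efficiency ratio, eta = (P_out/P_in)*100.
eta = (7311 / 9775) * 100 = 74.79 %
Therefore the pump efficiency = 74.79 %.


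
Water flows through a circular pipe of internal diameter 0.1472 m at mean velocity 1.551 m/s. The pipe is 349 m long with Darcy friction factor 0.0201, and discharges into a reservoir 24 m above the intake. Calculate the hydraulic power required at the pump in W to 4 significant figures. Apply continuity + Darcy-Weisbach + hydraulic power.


Approach: apply continuity + Darcy-Weisbach + hydraulic power, Q = A*v; hf = f*(L/D)*(v^2/(2g)); H = static + hf; P = rho*g*Q*H.
Step 1 — flow rate (continuity, Q = A*v):
  A = pi*(0.1472/2)^2 = 0.0170179 m^2
  Q = 0.0170179 * 1.551 = 0.0263947 m^3/s
Step 2 — friction head loss (Darcy-Weisbach):
  hf = 0.0201 * (349/0.1472) * (1.551^2 / (2*9.81))
  hf = 5.84303 m
Step 3 — total head: H = 24 + 5.84303 = 29.8430 m
Step 4 — hydraulic power (P = rho*g*Q*H):
  P = 1000 * 9.81 * 0.0263947 * 29.8430 = 7727 W
Therefore the hydraulic power required at the pump = 7727 W.


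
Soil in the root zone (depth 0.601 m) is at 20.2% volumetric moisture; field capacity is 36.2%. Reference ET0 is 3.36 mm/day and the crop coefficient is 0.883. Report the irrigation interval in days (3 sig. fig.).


Approach: apply soil-water budget scheduling, SMD = (FC-theta)/100*depth*1000; ETc = ET0*Kc; interval = SMD/ETc.
Step 1 — soil moisture deficit:
  SMD = (36.2 - 20.2)/100 * 0.601 * 1000 = 96.160 mm
Step 2 — daily crop ET (ETc = ET0*Kc):
  ETc = 3.36 * 0.883 = 2.9669 mm/day
Step 3 — irrigation interval (SMD/ETc):
  interval = 96.160 / 2.9669 = 32.4 days
Therefore the irrigation interval = 32.4 days.


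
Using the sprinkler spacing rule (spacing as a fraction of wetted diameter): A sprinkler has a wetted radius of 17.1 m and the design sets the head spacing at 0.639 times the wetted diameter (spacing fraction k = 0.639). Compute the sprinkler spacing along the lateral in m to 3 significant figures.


Approach: apply the sprinkler spacing rule (spacing as a fraction of wetted diameter), S = k*(2*R).
S = 0.639 * (2 * 17.1) = 21.9 m
Therefore the sprinkler spacing along the lateral = 21.9 m.


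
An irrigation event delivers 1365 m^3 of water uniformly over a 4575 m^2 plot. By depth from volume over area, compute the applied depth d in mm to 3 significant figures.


Approach: apply depth from volume over area, d = (V/A)*1000.
d = (1365 / 4575) * 1000 = 298 mm
Therefore the applied depth d = 298 mm.


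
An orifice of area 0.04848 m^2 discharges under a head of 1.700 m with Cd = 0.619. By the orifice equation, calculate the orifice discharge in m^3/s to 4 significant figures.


Approach: apply the orifice equation, Q = Cd*A*sqrt(2*g*h).
Q = 0.619 * 0.04848 * sqrt(2*9.81*1.700) = 0.1733 m^3/s
Therefore the orifice discharge = 0.1733 m^3/s.


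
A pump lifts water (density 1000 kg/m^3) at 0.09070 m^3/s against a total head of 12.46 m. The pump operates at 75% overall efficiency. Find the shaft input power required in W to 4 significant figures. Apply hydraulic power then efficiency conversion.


Approach: apply hydraulic power then efficiency conversion, P = rho*g*Q*H; P_in = P/eta.
Step 1 — hydraulic power (P = rho*g*Q*H):
  P = 1000 * 9.81 * 0.09070 * 12.46 = 11086.5 W
Step 2 — input power: P_in = P/eta = 11086.5 / 0.75 = 14780 W
Therefore the shaft input power required = 14780 W.


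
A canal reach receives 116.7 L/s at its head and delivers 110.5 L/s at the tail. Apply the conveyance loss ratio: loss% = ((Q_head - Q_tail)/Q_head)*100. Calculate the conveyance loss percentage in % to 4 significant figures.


loss = ((116.7 - 110.5)/116.7)*100 = 5.313 %
Therefore the conveyance loss percentage = 5.313 %.


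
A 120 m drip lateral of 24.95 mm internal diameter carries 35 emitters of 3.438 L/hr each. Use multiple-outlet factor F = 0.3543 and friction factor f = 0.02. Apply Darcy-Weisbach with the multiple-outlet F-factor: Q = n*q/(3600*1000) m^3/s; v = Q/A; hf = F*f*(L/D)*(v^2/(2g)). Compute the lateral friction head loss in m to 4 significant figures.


Q = 35*3.438/(3600*1000) = 3.34250e-05 m^3/s
A = pi*(24.95e-3/2)^2 = 4.88912e-04 m^2, so v = Q/A = 0.0683660 m/s
hf = 0.3543*0.02*(120/0.02495)*(0.0683660^2/(2*9.81)) = 0.008119 m
Therefore the lateral friction head loss = 0.008119 m.


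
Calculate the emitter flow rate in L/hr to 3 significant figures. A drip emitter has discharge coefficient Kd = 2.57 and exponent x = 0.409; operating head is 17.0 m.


Approach: apply the emitter characteristic equation, q = Kd * h^x.
q = 2.57 * 17.0^0.409 = 8.19 L/hr
Therefore the emitter flow rate = 8.19 L/hr.


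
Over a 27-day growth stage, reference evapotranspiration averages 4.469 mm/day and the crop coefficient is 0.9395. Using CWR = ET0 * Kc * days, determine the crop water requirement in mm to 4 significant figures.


CWR = 4.469 * 0.9395 * 27 = 113.4 mm
Therefore the crop water requirement = 113.4 mm.


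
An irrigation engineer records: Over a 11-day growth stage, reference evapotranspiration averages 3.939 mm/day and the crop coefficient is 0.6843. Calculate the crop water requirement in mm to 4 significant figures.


Approach: apply the crop water requirement relation, CWR = ET0 * Kc * days.
CWR = 3.939 * 0.6843 * 11 = 29.65 mm
Therefore the crop water requirement = 29.65 mm.


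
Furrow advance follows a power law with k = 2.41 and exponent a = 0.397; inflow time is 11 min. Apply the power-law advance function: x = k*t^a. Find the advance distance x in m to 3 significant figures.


x = 2.41 * 11^0.397 = 6.24 m
Therefore the advance distance x = 6.24 m.


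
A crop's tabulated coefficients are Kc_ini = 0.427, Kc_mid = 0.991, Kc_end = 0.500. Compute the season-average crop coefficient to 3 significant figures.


Approach: apply a simple seasonal average, Kc_avg = (Kc_ini + Kc_mid + Kc_end)/3.
Kc_avg = (0.427 + 0.991 + 0.500)/3 = 0.639
Therefore the season-average crop coefficient = 0.639.


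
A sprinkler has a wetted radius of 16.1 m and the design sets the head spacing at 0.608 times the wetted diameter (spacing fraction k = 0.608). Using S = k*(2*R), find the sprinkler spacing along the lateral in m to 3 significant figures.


S = 0.608 * (2 * 16.1) = 19.6 m
Therefore the sprinkler spacing along the lateral = 19.6 m.


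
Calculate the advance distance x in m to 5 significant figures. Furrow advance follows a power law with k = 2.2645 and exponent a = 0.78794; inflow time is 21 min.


Approach: apply the power-law advance function, x = k*t^a.
x = 2.2645 * 21^0.78794 = 24.935 m
Therefore the advance distance x = 24.935 m.


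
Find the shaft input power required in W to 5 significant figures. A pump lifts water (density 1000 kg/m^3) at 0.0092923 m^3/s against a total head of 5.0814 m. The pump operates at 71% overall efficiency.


Approach: apply hydraulic power then efficiency conversion, P = rho*g*Q*H; P_in = P/eta.
Step 1 — hydraulic power (P = rho*g*Q*H):
  P = 1000 * 9.81 * 0.0092923 * 5.0814 = 463.2075 W
Step 2 — input power: P_in = P/eta = 463.2075 / 0.71 = 652.40 W
Therefore the shaft input power required = 652.40 W.


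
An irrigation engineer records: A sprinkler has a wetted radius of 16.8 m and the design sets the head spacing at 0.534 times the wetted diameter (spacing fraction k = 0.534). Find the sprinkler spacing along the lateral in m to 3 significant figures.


Approach: apply the sprinkler spacing rule (spacing as a fraction of wetted diameter), S = k*(2*R).
S = 0.534 * (2 * 16.8) = 17.9 m
Therefore the sprinkler spacing along the lateral = 17.9 m.


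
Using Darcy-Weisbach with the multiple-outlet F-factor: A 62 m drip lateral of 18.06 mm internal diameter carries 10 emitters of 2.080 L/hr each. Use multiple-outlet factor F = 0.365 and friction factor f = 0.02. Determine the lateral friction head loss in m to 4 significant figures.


Approach: apply Darcy-Weisbach with the multiple-outlet F-factor, Q = n*q/(3600*1000) m^3/s; v = Q/A; hf = F*f*(L/D)*(v^2/(2g)).
Q = 10*2.080/(3600*1000) = 5.77778e-06 m^3/s
A = pi*(18.06e-3/2)^2 = 2.56168e-04 m^2, so v = Q/A = 0.0225546 m/s
hf = 0.365*0.02*(62/0.01806)*(0.0225546^2/(2*9.81)) = 0.0006498 m
Therefore the lateral friction head loss = 0.0006498 m.


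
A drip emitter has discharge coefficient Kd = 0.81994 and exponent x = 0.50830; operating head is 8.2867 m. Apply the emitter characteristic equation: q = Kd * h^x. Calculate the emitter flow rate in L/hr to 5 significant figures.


q = 0.81994 * 8.2867^0.50830 = 2.4021 L/hr
Therefore the emitter flow rate = 2.4021 L/hr.


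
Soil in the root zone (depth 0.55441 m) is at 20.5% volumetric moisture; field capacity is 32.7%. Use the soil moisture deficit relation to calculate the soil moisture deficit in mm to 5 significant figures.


Approach: apply the soil moisture deficit relation, SMD = (FC - theta)/100 * depth * 1000.
SMD = (32.7 - 20.5)/100 * 0.55441 * 1000 = 67.638 mm
Therefore the soil moisture deficit = 67.638 mm.


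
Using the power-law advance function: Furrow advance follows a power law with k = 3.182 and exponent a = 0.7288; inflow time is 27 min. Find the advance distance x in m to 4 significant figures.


Approach: apply the power-law advance function, x = k*t^a.
x = 3.182 * 27^0.7288 = 35.15 m
Therefore the advance distance x = 35.15 m.


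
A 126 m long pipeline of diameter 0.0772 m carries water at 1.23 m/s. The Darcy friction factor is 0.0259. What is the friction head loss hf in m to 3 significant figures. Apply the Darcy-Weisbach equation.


Approach: apply the Darcy-Weisbach equation, hf = f*(L/D)*(v^2/(2g)).
hf = 0.0259 * (126/0.0772) * (1.23^2 / (2*9.81))
hf = 3.26 m
Therefore the friction head loss hf = 3.26 m.


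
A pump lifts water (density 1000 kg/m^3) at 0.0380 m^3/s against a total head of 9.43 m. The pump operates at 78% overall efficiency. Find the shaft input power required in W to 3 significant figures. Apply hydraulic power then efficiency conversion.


Approach: apply hydraulic power then efficiency conversion, P = rho*g*Q*H; P_in = P/eta.
Step 1 — hydraulic power (P = rho*g*Q*H):
  P = 1000 * 9.81 * 0.0380 * 9.43 = 3515.3 W
Step 2 — input power: P_in = P/eta = 3515.3 / 0.78 = 4510 W
Therefore the shaft input power required = 4510 W.


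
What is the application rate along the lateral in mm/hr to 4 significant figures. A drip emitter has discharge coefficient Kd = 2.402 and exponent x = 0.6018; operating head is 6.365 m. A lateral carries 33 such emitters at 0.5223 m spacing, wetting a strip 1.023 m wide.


Approach: apply the emitter equation with a lateral mass balance, q = Kd*h^x; Q = n*q; rate = Q/(n*spacing*width).
Step 1 — single emitter flow (q = Kd*h^x):
  q = 2.402 * 6.365^0.6018 = 7.31642 L/hr
Step 2 — total lateral flow: Q = 33 * 7.31642 = 241.442 L/hr
Step 3 — wetted area: A = 33 * 0.5223 * 1.023 = 17.6323 m^2
Step 4 — application rate: Q/A = 241.442/17.6323 = 13.69 mm/hr
Therefore the application rate along the lateral = 13.69 mm/hr.


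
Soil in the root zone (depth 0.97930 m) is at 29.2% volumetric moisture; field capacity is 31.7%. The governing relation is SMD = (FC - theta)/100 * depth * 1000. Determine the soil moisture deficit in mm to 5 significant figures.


SMD = (31.7 - 29.2)/100 * 0.97930 * 1000 = 24.483 mm
Therefore the soil moisture deficit = 24.483 mm.


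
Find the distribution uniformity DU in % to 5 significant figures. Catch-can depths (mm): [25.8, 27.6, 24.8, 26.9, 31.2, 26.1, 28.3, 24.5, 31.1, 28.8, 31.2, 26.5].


Approach: apply the low-quarter distribution uniformity, DU = (mean of lowest quarter of readings / overall mean)*100.
sorted lowest 3 of 12: [24.5, 24.8, 25.8] -> mean = 25.03333 mm
overall mean = 27.73333 mm
DU = (25.03333/27.73333)*100 = 90.264 %
Therefore the distribution uniformity DU = 90.264 %.


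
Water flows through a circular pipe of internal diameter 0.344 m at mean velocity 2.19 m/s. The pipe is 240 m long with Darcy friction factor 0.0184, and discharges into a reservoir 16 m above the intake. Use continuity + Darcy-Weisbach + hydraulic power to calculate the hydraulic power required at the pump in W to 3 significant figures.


Approach: apply continuity + Darcy-Weisbach + hydraulic power, Q = A*v; hf = f*(L/D)*(v^2/(2g)); H = static + hf; P = rho*g*Q*H.
Step 1 — flow rate (continuity, Q = A*v):
  A = pi*(0.344/2)^2 = 0.092941 m^2
  Q = 0.092941 * 2.19 = 0.20354 m^3/s
Step 2 — friction head loss (Darcy-Weisbach):
  hf = 0.0184 * (240/0.344) * (2.19^2 / (2*9.81))
  hf = 3.1380 m
Step 3 — total head: H = 16 + 3.1380 = 19.138 m
Step 4 — hydraulic power (P = rho*g*Q*H):
  P = 1000 * 9.81 * 0.20354 * 19.138 = 38200 W
Therefore the hydraulic power required at the pump = 38200 W.


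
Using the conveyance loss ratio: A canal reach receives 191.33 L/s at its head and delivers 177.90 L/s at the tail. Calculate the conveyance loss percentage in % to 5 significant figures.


Approach: apply the conveyance loss ratio, loss% = ((Q_head - Q_tail)/Q_head)*100.
loss = ((191.33 - 177.90)/191.33)*100 = 7.0193 %
Therefore the conveyance loss percentage = 7.0193 %.


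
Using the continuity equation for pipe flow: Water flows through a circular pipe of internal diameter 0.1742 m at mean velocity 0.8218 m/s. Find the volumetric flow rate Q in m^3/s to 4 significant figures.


Approach: apply the continuity equation for pipe flow, Q = A * v with A = pi*(D/2)^2.
A = pi*(0.1742/2)^2 = 0.0238334 m^2
Q = 0.0238334 * 0.8218 = 0.01959 m^3/s
Therefore the volumetric flow rate Q = 0.01959 m^3/s.


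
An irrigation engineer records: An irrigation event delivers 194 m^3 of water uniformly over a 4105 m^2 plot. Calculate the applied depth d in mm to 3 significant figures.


Approach: apply depth from volume over area, d = (V/A)*1000.
d = (194 / 4105) * 1000 = 47.3 mm
Therefore the applied depth d = 47.3 mm.


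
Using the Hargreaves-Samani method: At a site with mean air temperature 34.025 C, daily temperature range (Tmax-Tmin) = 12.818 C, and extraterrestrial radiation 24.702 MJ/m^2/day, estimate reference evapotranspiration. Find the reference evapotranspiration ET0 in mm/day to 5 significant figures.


Approach: apply the Hargreaves-Samani method, ET0 = 0.0023*(Tmean+17.8)*sqrt(Tmax-Tmin)*0.408*Ra.
ET0 = 0.0023*(34.025+17.8)*sqrt(12.818)*0.408*24.702 = 4.3010 mm/day
Therefore the reference evapotranspiration ET0 = 4.3010 mm/day.


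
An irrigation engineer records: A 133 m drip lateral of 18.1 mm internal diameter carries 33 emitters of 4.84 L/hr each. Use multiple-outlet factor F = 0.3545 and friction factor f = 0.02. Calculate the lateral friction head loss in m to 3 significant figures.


Approach: apply Darcy-Weisbach with the multiple-outlet F-factor, Q = n*q/(3600*1000) m^3/s; v = Q/A; hf = F*f*(L/D)*(v^2/(2g)).
Q = 33*4.84/(3600*1000) = 4.4367e-05 m^3/s
A = pi*(18.1e-3/2)^2 = 2.5730e-04 m^2, so v = Q/A = 0.17243 m/s
hf = 0.3545*0.02*(133/0.0181)*(0.17243^2/(2*9.81)) = 0.0789 m
Therefore the lateral friction head loss = 0.0789 m.


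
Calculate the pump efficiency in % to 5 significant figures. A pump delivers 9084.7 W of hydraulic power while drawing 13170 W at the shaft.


Approach: apply the efficiency ratio, eta = (P_out/P_in)*100.
eta = (9084.7 / 13170) * 100 = 68.980 %
Therefore the pump efficiency = 68.980 %.


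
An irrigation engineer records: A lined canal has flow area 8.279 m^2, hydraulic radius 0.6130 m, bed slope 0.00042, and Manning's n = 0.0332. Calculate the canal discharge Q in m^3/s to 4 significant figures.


Approach: apply Manning's equation, Q = (1/n)*A*R^(2/3)*S^(1/2).
Q = (1/0.0332) * 8.279 * 0.6130^(2/3) * 0.00042^(1/2) = 3.688 m^3/s
Therefore the canal discharge Q = 3.688 m^3/s.


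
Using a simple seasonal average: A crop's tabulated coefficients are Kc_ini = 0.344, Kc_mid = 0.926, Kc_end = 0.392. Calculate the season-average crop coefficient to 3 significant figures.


Approach: apply a simple seasonal average, Kc_avg = (Kc_ini + Kc_mid + Kc_end)/3.
Kc_avg = (0.344 + 0.926 + 0.392)/3 = 0.554
Therefore the season-average crop coefficient = 0.554.


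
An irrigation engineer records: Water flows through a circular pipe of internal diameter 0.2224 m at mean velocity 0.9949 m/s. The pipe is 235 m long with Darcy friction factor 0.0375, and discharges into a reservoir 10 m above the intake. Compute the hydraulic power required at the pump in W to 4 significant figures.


Approach: apply continuity + Darcy-Weisbach + hydraulic power, Q = A*v; hf = f*(L/D)*(v^2/(2g)); H = static + hf; P = rho*g*Q*H.
Step 1 — flow rate (continuity, Q = A*v):
  A = pi*(0.2224/2)^2 = 0.0388472 m^2
  Q = 0.0388472 * 0.9949 = 0.0386491 m^3/s
Step 2 — friction head loss (Darcy-Weisbach):
  hf = 0.0375 * (235/0.2224) * (0.9949^2 / (2*9.81))
  hf = 1.99905 m
Step 3 — total head: H = 10 + 1.99905 = 11.9991 m
Step 4 — hydraulic power (P = rho*g*Q*H):
  P = 1000 * 9.81 * 0.0386491 * 11.9991 = 4549 W
Therefore the hydraulic power required at the pump = 4549 W.


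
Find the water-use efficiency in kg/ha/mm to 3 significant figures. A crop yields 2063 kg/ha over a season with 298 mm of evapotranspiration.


Approach: apply the water-use efficiency ratio, WUE = yield/ET.
WUE = 2063 / 298 = 6.92 kg/ha/mm
Therefore the water-use efficiency = 6.92 kg/ha/mm.


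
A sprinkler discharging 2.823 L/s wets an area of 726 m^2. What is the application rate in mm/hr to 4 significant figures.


Approach: apply the application rate relation, rate = (Q/A)*3600.
rate = (2.823 / 726) * 3600 = 14.00 mm/hr
Therefore the application rate = 14.00 mm/hr.


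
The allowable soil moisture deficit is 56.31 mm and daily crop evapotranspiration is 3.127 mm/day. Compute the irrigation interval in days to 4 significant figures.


Approach: apply the irrigation interval relation, interval = SMD / ETc.
interval = 56.31 / 3.127 = 18.01 days
Therefore the irrigation interval = 18.01 days.


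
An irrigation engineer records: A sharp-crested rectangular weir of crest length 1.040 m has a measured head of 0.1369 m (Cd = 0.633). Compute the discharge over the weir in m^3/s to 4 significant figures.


Approach: apply the rectangular weir equation, Q = (2/3)*Cd*L*sqrt(2g)*H^1.5.
Q = (2/3)*0.633*1.040*sqrt(2*9.81)*0.1369^1.5 = 0.09847 m^3/s
Therefore the discharge over the weir = 0.09847 m^3/s.


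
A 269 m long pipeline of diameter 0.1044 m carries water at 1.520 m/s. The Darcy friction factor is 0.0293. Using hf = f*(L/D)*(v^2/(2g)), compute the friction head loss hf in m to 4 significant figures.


hf = 0.0293 * (269/0.1044) * (1.520^2 / (2*9.81))
hf = 8.890 m
Therefore the friction head loss hf = 8.890 m.


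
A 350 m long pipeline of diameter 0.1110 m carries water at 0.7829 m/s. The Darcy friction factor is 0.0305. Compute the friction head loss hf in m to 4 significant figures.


Approach: apply the Darcy-Weisbach equation, hf = f*(L/D)*(v^2/(2g)).
hf = 0.0305 * (350/0.1110) * (0.7829^2 / (2*9.81))
hf = 3.004 m
Therefore the friction head loss hf = 3.004 m.


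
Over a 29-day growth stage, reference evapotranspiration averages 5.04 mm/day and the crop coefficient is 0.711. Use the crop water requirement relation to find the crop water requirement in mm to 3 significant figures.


Approach: apply the crop water requirement relation, CWR = ET0 * Kc * days.
CWR = 5.04 * 0.711 * 29 = 104 mm
Therefore the crop water requirement = 104 mm.


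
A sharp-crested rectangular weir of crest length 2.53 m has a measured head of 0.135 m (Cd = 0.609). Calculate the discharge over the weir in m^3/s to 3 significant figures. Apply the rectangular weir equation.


Approach: apply the rectangular weir equation, Q = (2/3)*Cd*L*sqrt(2g)*H^1.5.
Q = (2/3)*0.609*2.53*sqrt(2*9.81)*0.135^1.5 = 0.226 m^3/s
Therefore the discharge over the weir = 0.226 m^3/s.


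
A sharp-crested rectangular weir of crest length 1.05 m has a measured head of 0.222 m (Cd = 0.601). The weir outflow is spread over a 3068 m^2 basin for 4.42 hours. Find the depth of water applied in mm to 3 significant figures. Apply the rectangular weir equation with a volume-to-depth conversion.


Approach: apply the rectangular weir equation with a volume-to-depth conversion, Q = (2/3)*Cd*L*sqrt(2g)*H^1.5; d = Q*t/A * 1000.
Step 1 — weir discharge:
  Q = (2/3)*0.601*1.05*sqrt(2*9.81)*0.222^1.5 = 0.19492 m^3/s
Step 2 — volume: V = 0.19492 * 4.42*3600 = 3101.5 m^3
Step 3 — depth: d = V/A * 1000 = 3101.5/3068 * 1000 = 1010 mm
Therefore the depth of water applied = 1010 mm.


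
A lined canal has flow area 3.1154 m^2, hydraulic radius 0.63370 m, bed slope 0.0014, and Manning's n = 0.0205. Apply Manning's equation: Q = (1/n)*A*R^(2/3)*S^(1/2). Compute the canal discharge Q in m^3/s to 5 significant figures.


Q = (1/0.0205) * 3.1154 * 0.63370^(2/3) * 0.0014^(1/2) = 4.1951 m^3/s
Therefore the canal discharge Q = 4.1951 m^3/s.


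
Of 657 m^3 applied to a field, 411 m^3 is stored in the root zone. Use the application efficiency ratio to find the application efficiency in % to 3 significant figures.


Approach: apply the application efficiency ratio, Ea = (stored/applied)*100.
Ea = (411/657)*100 = 62.6 %
Therefore the application efficiency = 62.6 %.


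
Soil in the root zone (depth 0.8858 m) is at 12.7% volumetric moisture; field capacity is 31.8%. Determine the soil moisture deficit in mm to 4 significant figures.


Approach: apply the soil moisture deficit relation, SMD = (FC - theta)/100 * depth * 1000.
SMD = (31.8 - 12.7)/100 * 0.8858 * 1000 = 169.2 mm
Therefore the soil moisture deficit = 169.2 mm.


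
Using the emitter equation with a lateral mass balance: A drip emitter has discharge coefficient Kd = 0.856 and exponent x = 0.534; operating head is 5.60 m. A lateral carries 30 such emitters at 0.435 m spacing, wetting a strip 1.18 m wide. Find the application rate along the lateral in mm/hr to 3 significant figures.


Approach: apply the emitter equation with a lateral mass balance, q = Kd*h^x; Q = n*q; rate = Q/(n*spacing*width).
Step 1 — single emitter flow (q = Kd*h^x):
  q = 0.856 * 5.60^0.534 = 2.1479 L/hr
Step 2 — total lateral flow: Q = 30 * 2.1479 = 64.436 L/hr
Step 3 — wetted area: A = 30 * 0.435 * 1.18 = 15.399 m^2
Step 4 — application rate: Q/A = 64.436/15.399 = 4.18 mm/hr
Therefore the application rate along the lateral = 4.18 mm/hr.


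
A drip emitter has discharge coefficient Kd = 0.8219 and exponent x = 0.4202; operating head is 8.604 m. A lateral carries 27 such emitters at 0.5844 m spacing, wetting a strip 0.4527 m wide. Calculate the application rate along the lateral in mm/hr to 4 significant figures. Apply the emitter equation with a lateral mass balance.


Approach: apply the emitter equation with a lateral mass balance, q = Kd*h^x; Q = n*q; rate = Q/(n*spacing*width).
Step 1 — single emitter flow (q = Kd*h^x):
  q = 0.8219 * 8.604^0.4202 = 2.03039 L/hr
Step 2 — total lateral flow: Q = 27 * 2.03039 = 54.8206 L/hr
Step 3 — wetted area: A = 27 * 0.5844 * 0.4527 = 7.14306 m^2
Step 4 — application rate: Q/A = 54.8206/7.14306 = 7.675 mm/hr
Therefore the application rate along the lateral = 7.675 mm/hr.


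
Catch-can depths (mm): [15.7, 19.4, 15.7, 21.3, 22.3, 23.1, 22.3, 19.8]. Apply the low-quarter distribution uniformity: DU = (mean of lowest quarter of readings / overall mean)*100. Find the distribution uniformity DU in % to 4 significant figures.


sorted lowest 2 of 8: [15.7, 15.7] -> mean = 15.7000 mm
overall mean = 19.9500 mm
DU = (15.7000/19.9500)*100 = 78.70 %
Therefore the distribution uniformity DU = 78.70 %.


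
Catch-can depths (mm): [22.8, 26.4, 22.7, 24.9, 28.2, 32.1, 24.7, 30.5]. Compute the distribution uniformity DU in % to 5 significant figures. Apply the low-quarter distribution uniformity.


Approach: apply the low-quarter distribution uniformity, DU = (mean of lowest quarter of readings / overall mean)*100.
sorted lowest 2 of 8: [22.7, 22.8] -> mean = 22.75000 mm
overall mean = 26.53750 mm
DU = (22.75000/26.53750)*100 = 85.728 %
Therefore the distribution uniformity DU = 85.728 %.


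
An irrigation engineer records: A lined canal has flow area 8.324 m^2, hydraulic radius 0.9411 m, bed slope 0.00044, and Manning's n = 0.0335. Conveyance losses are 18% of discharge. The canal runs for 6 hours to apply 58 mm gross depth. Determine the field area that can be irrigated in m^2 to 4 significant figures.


Approach: apply Manning's equation with a conveyance and depth budget, Q = (1/n)*A*R^(2/3)*S^(1/2); Q_field = Q*(1-loss); Area = Q_field*t/(d/1000).
Step 1 — canal discharge (Manning's equation):
  Q = (1/0.0335) * 8.324 * 0.9411^(2/3) * 0.00044^(1/2) = 5.00538 m^3/s
Step 2 — delivered flow: Q_field = 5.00538*(1 - 18/100) = 4.10442 m^3/s
Step 3 — volume delivered: V = 4.10442 * 6*3600 = 88655.4 m^3
Step 4 — area served: A = V / (depth/1000) = 88655.4 / 0.058 = 1529000 m^2
Therefore the field area that can be irrigated = 1529000 m^2.


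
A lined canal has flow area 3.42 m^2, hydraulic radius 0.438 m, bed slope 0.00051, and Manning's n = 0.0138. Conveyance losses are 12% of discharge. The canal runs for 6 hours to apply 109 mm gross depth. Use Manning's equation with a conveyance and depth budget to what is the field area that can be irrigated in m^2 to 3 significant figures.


Approach: apply Manning's equation with a conveyance and depth budget, Q = (1/n)*A*R^(2/3)*S^(1/2); Q_field = Q*(1-loss); Area = Q_field*t/(d/1000).
Step 1 — canal discharge (Manning's equation):
  Q = (1/0.0138) * 3.42 * 0.438^(2/3) * 0.00051^(1/2) = 3.2279 m^3/s
Step 2 — delivered flow: Q_field = 3.2279*(1 - 12/100) = 2.8405 m^3/s
Step 3 — volume delivered: V = 2.8405 * 6*3600 = 61355 m^3
Step 4 — area served: A = V / (depth/1000) = 61355 / 0.109 = 563000 m^2
Therefore the field area that can be irrigated = 563000 m^2.


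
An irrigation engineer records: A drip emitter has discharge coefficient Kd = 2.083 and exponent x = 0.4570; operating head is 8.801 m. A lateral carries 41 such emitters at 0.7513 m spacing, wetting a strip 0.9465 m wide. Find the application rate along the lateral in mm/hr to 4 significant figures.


Approach: apply the emitter equation with a lateral mass balance, q = Kd*h^x; Q = n*q; rate = Q/(n*spacing*width).
Step 1 — single emitter flow (q = Kd*h^x):
  q = 2.083 * 8.801^0.4570 = 5.62782 L/hr
Step 2 — total lateral flow: Q = 41 * 5.62782 = 230.741 L/hr
Step 3 — wetted area: A = 41 * 0.7513 * 0.9465 = 29.1553 m^2
Step 4 — application rate: Q/A = 230.741/29.1553 = 7.914 mm/hr
Therefore the application rate along the lateral = 7.914 mm/hr.


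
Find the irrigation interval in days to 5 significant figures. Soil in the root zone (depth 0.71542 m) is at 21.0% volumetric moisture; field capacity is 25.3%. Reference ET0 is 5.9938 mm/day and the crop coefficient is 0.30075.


Approach: apply soil-water budget scheduling, SMD = (FC-theta)/100*depth*1000; ETc = ET0*Kc; interval = SMD/ETc.
Step 1 — soil moisture deficit:
  SMD = (25.3 - 21.0)/100 * 0.71542 * 1000 = 30.76306 mm
Step 2 — daily crop ET (ETc = ET0*Kc):
  ETc = 5.9938 * 0.30075 = 1.802635 mm/day
Step 3 — irrigation interval (SMD/ETc):
  interval = 30.76306 / 1.802635 = 17.066 days
Therefore the irrigation interval = 17.066 days.


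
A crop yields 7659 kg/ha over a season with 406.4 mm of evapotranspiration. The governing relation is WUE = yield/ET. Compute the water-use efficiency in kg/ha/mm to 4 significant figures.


WUE = 7659 / 406.4 = 18.85 kg/ha/mm
Therefore the water-use efficiency = 18.85 kg/ha/mm.


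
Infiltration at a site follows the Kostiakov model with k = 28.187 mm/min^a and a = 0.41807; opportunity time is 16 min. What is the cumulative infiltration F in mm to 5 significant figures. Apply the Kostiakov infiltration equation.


Approach: apply the Kostiakov infiltration equation, F = k*t^a.
F = 28.187 * 16^0.41807 = 89.837 mm
Therefore the cumulative infiltration F = 89.837 mm.


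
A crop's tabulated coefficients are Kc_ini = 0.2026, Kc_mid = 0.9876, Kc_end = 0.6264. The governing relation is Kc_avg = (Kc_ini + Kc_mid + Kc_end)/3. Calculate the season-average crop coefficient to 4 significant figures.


Kc_avg = (0.2026 + 0.9876 + 0.6264)/3 = 0.6055
Therefore the season-average crop coefficient = 0.6055.


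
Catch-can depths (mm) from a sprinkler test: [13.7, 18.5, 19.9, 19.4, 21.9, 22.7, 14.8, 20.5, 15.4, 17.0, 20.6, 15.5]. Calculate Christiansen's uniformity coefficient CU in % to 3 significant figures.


Approach: apply Christiansen's uniformity coefficient, CU = (1 - mean_abs_deviation/mean)*100.
mean = 18.325 mm
mean |d_i - mean| = 2.5375 mm
CU = (1 - 2.5375/18.325)*100 = 86.2 %
Therefore Christiansen's uniformity coefficient CU = 86.2 %.


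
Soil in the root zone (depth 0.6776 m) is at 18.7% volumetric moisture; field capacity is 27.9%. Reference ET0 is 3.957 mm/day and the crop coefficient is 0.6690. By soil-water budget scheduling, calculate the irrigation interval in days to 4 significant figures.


Approach: apply soil-water budget scheduling, SMD = (FC-theta)/100*depth*1000; ETc = ET0*Kc; interval = SMD/ETc.
Step 1 — soil moisture deficit:
  SMD = (27.9 - 18.7)/100 * 0.6776 * 1000 = 62.3392 mm
Step 2 — daily crop ET (ETc = ET0*Kc):
  ETc = 3.957 * 0.6690 = 2.64723 mm/day
Step 3 — irrigation interval (SMD/ETc):
  interval = 62.3392 / 2.64723 = 23.55 days
Therefore the irrigation interval = 23.55 days.


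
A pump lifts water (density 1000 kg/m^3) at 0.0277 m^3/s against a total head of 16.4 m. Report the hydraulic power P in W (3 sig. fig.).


Approach: apply the hydraulic power relation, P = rho*g*Q*H.
P = 1000 * 9.81 * 0.0277 * 16.4 = 4460 W
Therefore the hydraulic power P = 4460 W.


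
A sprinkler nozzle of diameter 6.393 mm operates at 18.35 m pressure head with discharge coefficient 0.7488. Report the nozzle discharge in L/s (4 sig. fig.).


Approach: apply the orifice equation, Q = Cd*A*sqrt(2*g*h), A = pi*(d/2)^2.
A = pi*(6.393e-3/2)^2 = 3.20996e-05 m^2
Q = 0.7488 * 3.20996e-05 * sqrt(2*9.81*18.35) * 1000 = 0.4561 L/s
Therefore the nozzle discharge = 0.4561 L/s.


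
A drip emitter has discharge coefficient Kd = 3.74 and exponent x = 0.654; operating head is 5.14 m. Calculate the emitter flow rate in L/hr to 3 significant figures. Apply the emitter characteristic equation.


Approach: apply the emitter characteristic equation, q = Kd * h^x.
q = 3.74 * 5.14^0.654 = 10.9 L/hr
Therefore the emitter flow rate = 10.9 L/hr.


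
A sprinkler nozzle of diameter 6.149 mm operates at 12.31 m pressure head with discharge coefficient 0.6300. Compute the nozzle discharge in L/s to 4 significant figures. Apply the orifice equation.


Approach: apply the orifice equation, Q = Cd*A*sqrt(2*g*h), A = pi*(d/2)^2.
A = pi*(6.149e-3/2)^2 = 2.96961e-05 m^2
Q = 0.6300 * 2.96961e-05 * sqrt(2*9.81*12.31) * 1000 = 0.2907 L/s
Therefore the nozzle discharge = 0.2907 L/s.


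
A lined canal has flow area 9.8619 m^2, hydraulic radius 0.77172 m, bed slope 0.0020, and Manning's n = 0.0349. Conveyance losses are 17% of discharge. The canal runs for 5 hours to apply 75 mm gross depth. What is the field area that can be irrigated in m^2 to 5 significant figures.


Approach: apply Manning's equation with a conveyance and depth budget, Q = (1/n)*A*R^(2/3)*S^(1/2); Q_field = Q*(1-loss); Area = Q_field*t/(d/1000).
Step 1 — canal discharge (Manning's equation):
  Q = (1/0.0349) * 9.8619 * 0.77172^(2/3) * 0.0020^(1/2) = 10.63220 m^3/s
Step 2 — delivered flow: Q_field = 10.63220*(1 - 17/100) = 8.824730 m^3/s
Step 3 — volume delivered: V = 8.824730 * 5*3600 = 158845.1 m^3
Step 4 — area served: A = V / (depth/1000) = 158845.1 / 0.075 = 2117900 m^2
Therefore the field area that can be irrigated = 2117900 m^2.
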